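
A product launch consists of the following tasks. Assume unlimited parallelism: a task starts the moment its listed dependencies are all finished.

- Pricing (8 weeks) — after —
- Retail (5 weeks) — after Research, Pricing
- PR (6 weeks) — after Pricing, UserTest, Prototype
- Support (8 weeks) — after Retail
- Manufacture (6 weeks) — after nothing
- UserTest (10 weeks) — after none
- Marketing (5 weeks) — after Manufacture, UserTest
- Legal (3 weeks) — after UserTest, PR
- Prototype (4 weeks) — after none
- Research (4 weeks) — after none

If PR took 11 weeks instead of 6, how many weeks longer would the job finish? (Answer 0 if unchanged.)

3

Actual critical path: Pricing→Retail→Support = 8+5+8 = 21 ⇒ 21 weeks.
PR is off the critical path — its longest chain is 19 weeks, giving 2 of slack.
Now UserTest→PR→Legal = 10+11+3 = 24 is longest, so the finish becomes 24 weeks.
Change in finish: 24 − 21 = +3 weeks.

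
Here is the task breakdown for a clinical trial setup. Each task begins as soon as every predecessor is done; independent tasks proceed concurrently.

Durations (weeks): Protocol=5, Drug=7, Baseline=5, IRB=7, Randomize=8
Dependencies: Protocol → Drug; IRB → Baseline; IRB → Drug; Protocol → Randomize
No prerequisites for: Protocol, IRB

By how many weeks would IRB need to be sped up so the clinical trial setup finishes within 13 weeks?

1

Current finish: 14 weeks; target: 13.
IRB is on every critical path, so each week cut from IRB cuts the finish by one (this holds down to a finish of 13).
Need 14 − 13 = 1 week off IRB → IRB becomes 6 weeks, finish becomes 13.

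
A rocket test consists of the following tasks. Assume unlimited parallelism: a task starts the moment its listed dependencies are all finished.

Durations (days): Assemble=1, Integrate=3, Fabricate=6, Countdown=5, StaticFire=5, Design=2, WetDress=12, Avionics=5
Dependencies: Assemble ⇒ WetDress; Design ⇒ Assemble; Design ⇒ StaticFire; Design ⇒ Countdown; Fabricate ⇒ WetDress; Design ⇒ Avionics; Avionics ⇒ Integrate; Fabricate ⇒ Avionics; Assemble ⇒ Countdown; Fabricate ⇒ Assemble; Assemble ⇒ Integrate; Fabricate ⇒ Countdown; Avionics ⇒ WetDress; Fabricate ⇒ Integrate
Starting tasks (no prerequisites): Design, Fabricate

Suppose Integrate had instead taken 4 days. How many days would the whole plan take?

23

The binding path is Fabricate→Avionics→WetDress = 6+5+12 = 23; finish at 23 days.
Integrate has 9 days of float (longest path through it is 14).
That remains the longest chain; total 23 days.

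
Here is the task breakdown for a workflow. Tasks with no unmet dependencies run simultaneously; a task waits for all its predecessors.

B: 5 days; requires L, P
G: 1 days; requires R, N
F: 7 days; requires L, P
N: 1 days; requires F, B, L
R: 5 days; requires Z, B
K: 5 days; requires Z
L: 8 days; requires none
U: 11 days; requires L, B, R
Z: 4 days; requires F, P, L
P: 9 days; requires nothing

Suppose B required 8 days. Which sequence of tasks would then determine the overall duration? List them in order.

As given, the longest chain is P→F→Z→R→U = 9+7+4+5+11 = 36, so the finish is 36 days.
The longest path through B is only 30 days, so B has float 6.
The critical path is still P→F→Z→R→U; finish is now 36 days.

P, F, Z, R, U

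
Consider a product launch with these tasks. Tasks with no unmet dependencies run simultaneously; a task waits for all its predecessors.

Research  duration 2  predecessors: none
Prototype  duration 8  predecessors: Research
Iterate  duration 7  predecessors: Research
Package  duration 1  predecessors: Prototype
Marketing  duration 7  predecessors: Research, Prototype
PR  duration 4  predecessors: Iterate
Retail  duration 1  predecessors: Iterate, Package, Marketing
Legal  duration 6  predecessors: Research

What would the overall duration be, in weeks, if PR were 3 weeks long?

Critical path before the change: Research→Prototype→Marketing→Retail = 2+8+7+1 = 18 giving 18 weeks.
The longest path through PR is only 13 weeks, so PR has float 5.
No other chain overtakes it, so the finish is 18 weeks.

18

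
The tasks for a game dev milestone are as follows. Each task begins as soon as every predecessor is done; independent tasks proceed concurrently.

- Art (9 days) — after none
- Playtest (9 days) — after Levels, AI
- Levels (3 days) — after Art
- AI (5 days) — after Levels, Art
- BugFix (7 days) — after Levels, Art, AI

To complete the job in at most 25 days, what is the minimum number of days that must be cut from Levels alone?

Current finish: 26 days; target: 25.
Levels is on every critical path, so each day cut from Levels cuts the finish by one (this holds down to a finish of 24).
Need 26 − 25 = 1 day off Levels → Levels becomes 2 days, finish becomes 25.

1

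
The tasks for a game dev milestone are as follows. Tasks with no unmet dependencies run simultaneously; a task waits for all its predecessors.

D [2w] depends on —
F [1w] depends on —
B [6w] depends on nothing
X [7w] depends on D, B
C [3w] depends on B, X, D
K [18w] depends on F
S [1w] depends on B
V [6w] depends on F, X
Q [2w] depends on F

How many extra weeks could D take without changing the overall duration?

4

F→K = 1+18 = 19 sets the makespan at 19 weeks.
The longest chain containing D totals 15 weeks.
Slack of D = 4 − 0 = 4 weeks.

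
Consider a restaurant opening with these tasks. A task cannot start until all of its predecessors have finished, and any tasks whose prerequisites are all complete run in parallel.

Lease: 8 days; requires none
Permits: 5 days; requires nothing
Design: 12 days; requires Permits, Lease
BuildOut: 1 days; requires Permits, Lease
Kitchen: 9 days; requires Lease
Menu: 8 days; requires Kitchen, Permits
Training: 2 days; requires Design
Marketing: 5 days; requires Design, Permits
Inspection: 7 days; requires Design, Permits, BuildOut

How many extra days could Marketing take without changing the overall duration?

2

Critical path: Lease→Design→Inspection = 8+12+7 = 27, so the finish is 27 days.
The longest chain containing Marketing totals 25 days.
Float = 27 − 25 = 2.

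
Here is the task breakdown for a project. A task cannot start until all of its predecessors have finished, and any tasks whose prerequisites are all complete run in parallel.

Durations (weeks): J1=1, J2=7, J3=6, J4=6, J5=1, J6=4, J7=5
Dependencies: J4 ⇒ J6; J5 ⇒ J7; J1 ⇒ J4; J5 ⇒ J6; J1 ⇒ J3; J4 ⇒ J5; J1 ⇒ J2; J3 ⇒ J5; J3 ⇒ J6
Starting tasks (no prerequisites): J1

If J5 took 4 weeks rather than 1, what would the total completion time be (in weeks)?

16

Critical path before the change: J1→J3→J5→J7 = 1+6+1+5 = 13 giving 13 weeks.
Since J5 is critical, the +3 change carries straight to that chain (now 16 weeks).
No other chain overtakes it, so the finish is 16 weeks.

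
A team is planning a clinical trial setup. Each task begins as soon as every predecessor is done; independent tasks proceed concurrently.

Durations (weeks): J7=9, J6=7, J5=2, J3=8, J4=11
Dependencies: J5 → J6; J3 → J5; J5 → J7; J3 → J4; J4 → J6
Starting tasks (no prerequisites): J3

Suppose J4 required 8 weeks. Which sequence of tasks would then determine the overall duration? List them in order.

J3, J4, J6

As given, the longest chain is J3→J4→J6 = 8+11+7 = 26, so the finish is 26 weeks.
J4 lies on that path, so at 8 weeks the path becomes 23 weeks.
The critical path is still J3→J4→J6; finish is now 23 weeks.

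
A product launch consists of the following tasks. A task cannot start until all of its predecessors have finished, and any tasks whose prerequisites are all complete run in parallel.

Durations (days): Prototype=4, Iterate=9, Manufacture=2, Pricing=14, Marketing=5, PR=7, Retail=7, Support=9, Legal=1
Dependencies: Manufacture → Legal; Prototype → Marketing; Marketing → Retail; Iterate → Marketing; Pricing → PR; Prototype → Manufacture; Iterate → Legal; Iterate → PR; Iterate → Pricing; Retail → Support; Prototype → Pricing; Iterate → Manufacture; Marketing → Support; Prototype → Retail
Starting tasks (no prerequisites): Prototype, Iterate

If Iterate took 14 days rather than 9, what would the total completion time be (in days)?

35

Critical path before the change: Iterate→Pricing→PR = 9+14+7 = 30 giving 30 days.
Iterate lies on that path, so at 14 days the path becomes 35 days.
The critical path is still Iterate→Pricing→PR; finish is now 35 days.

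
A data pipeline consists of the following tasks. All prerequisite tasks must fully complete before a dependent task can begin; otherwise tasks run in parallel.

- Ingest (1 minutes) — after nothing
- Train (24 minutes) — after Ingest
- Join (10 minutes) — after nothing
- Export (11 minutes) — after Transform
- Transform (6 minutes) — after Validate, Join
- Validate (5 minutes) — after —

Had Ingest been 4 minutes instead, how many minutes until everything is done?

Critical path before the change: Join→Transform→Export = 10+6+11 = 27 giving 27 minutes.
The longest path through Ingest is only 25 minutes, so Ingest has float 2.
New critical path: Ingest→Train = 4+24 = 28 ⇒ 28 minutes.

28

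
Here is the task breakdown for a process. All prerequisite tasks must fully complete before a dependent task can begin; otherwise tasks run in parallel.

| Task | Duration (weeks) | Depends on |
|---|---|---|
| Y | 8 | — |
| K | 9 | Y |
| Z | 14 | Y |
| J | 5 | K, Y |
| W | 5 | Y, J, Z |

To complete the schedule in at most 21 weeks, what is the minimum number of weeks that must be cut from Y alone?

Current finish: 27 weeks; target: 21.
Y is on every critical path, so each week cut from Y cuts the finish by one (this holds down to a finish of 20).
Need 27 − 21 = 6 weeks off Y → Y becomes 2 weeks, finish becomes 21.

6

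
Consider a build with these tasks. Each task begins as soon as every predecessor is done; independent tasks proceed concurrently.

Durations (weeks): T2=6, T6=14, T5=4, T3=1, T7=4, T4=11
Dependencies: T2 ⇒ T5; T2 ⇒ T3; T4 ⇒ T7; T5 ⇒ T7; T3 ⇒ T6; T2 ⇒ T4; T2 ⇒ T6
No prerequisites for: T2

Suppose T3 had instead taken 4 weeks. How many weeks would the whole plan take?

Critical path before the change: T2→T3→T6 = 6+1+14 = 21 giving 21 weeks.
Since T3 is critical, the +3 change carries straight to that chain (now 24 weeks).
The critical path is still T2→T3→T6; finish is now 24 weeks.

24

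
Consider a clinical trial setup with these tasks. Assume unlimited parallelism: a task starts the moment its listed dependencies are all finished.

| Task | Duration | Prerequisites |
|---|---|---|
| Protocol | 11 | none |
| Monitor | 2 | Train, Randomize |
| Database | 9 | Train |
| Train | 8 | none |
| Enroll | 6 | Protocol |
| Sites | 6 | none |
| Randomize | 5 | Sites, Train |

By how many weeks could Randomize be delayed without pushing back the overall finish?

The longest chain is Protocol→Enroll = 11+6 = 17; overall finish 17 weeks.
Longest path through Randomize: 15 weeks (earliest finish 13, latest finish 15).
Slack of Randomize = 10 − 8 = 2 weeks.

2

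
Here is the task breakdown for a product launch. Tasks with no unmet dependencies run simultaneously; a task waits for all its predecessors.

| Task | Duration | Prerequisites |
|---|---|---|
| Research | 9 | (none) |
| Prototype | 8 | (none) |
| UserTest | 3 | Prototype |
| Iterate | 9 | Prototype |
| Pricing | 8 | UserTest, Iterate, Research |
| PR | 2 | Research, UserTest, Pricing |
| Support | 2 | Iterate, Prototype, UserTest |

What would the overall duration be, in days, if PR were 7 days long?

As given, the longest chain is Prototype→Iterate→Pricing→PR = 8+9+8+2 = 27, so the finish is 27 days.
PR lies on that path, so at 7 days the path becomes 32 days.
The critical path is still Prototype→Iterate→Pricing→PR; finish is now 32 days.

32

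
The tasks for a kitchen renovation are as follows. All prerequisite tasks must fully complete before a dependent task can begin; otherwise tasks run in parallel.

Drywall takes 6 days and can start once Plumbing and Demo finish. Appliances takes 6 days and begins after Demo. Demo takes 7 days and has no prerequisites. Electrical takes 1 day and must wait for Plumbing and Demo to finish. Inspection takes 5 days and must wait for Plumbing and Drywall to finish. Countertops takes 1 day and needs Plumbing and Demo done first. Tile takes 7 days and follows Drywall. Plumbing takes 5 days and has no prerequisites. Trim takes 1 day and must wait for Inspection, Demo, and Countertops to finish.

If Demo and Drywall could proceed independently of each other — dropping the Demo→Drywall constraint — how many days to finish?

With the dependency in place, Demo→Drywall→Tile = 7+6+7 = 20 sets the finish at 20 days.
Without Demo→Drywall, Drywall's earliest start moves from 7 to 5.
The longest chain is now Plumbing→Drywall→Tile = 5+6+7 = 18, so the project takes 18 days.

18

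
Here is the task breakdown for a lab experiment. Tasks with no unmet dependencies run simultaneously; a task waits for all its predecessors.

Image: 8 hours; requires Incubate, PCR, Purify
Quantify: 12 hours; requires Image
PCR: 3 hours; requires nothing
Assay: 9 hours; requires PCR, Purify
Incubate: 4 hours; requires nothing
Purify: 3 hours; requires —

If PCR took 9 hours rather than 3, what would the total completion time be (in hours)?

As given, the longest chain is Incubate→Image→Quantify = 4+8+12 = 24, so the finish is 24 hours.
The longest path through PCR is only 23 hours, so PCR has float 1.
The binding chain switches to PCR→Image→Quantify = 9+8+12 = 29; finish 29 hours.

29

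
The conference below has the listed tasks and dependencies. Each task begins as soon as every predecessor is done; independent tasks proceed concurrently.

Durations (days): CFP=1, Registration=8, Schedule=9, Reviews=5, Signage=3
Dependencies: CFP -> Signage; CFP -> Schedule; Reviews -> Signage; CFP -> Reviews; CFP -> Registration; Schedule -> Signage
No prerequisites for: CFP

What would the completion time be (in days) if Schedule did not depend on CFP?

With the dependency in place, CFP→Schedule→Signage = 1+9+3 = 13 sets the finish at 13 days.
Without CFP→Schedule, Schedule's earliest start moves from 1 to 0.
The longest chain is now Schedule→Signage = 9+3 = 12, so the schedule takes 12 days.

12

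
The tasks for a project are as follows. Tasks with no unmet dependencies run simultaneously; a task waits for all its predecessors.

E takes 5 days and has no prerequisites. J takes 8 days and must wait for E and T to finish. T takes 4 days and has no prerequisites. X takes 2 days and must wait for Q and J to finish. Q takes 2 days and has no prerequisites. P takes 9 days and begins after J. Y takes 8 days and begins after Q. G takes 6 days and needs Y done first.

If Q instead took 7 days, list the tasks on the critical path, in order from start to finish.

E, J, P

The binding path is E→J→P = 5+8+9 = 22; finish at 22 days.
Q is off the critical path — its longest chain is 16 days, giving 6 of slack.
The critical path is still E→J→P; finish is now 22 days.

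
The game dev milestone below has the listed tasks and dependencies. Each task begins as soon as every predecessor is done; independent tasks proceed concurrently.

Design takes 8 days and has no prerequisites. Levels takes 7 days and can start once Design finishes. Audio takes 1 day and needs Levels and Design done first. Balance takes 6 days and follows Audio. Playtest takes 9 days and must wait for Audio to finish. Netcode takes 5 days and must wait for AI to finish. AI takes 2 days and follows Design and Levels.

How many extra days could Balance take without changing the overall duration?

3

The longest chain is Design→Levels→Audio→Playtest = 8+7+1+9 = 25; overall finish 25 days.
The longest chain containing Balance totals 22 days.
So Balance can slip 25 − 22 = 3 days.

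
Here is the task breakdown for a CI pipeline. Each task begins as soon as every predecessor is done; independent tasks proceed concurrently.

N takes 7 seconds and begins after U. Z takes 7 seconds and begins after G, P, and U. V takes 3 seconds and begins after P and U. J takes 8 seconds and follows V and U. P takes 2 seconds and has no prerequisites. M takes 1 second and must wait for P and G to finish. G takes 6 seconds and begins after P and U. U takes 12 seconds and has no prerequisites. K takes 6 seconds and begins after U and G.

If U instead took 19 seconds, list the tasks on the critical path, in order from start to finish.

U, G, Z

Actual critical path: U→G→Z = 12+6+7 = 25 ⇒ 25 seconds.
U lies on that path, so at 19 seconds the path becomes 32 seconds.
The critical path is still U→G→Z; finish is now 32 seconds.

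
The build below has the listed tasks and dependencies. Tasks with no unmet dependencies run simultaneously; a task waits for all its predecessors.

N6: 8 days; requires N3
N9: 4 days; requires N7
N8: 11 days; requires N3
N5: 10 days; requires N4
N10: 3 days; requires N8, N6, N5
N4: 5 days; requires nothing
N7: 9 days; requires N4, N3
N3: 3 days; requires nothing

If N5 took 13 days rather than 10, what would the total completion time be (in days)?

The binding path is N4→N5→N10 = 5+10+3 = 18; finish at 18 days.
N5 is on the critical path; changing it to 13 makes that path 21 days.
That remains the longest chain; total 21 days.

21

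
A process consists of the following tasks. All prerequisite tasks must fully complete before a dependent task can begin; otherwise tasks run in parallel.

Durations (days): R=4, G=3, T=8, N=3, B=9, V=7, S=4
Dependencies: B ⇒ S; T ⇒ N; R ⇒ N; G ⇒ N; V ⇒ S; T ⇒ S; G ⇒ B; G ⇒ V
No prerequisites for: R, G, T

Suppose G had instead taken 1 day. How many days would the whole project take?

Actual critical path: G→B→S = 3+9+4 = 16 ⇒ 16 days.
Since G is critical, the -2 change carries straight to that chain (now 14 days).
That remains the longest chain; total 14 days.

14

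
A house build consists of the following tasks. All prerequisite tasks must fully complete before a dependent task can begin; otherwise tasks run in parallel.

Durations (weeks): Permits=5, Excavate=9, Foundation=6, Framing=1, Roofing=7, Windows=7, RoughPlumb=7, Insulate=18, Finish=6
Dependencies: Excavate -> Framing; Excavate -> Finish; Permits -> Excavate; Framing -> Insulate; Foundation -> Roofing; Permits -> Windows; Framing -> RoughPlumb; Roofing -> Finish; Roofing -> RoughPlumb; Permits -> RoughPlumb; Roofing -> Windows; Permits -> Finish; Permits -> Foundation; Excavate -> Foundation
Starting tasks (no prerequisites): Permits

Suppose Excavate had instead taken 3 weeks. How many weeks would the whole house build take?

28

The binding path is Permits→Excavate→Foundation→Roofing→Windows = 5+9+6+7+7 = 34; finish at 34 weeks.
Excavate lies on that path, so at 3 weeks the path becomes 28 weeks.
No other chain overtakes it, so the finish is 28 weeks.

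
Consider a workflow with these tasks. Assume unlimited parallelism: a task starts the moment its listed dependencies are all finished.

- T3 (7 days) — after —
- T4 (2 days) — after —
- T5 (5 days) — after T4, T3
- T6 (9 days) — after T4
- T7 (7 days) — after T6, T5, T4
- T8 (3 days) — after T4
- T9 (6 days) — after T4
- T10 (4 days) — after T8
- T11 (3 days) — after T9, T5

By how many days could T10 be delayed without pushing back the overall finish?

Critical path: T3→T5→T7 = 7+5+7 = 19, so the finish is 19 days.
T10 finishes as early as 9 and must finish by 19.
Float = 19 − 9 = 10.

10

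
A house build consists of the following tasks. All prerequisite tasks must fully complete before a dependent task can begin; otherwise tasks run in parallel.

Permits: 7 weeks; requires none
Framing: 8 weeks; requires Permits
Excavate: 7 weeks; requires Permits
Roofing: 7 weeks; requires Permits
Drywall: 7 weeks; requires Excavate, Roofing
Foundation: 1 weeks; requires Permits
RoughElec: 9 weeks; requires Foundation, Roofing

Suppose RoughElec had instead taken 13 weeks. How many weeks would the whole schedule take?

As given, the longest chain is Permits→Roofing→RoughElec = 7+7+9 = 23, so the finish is 23 weeks.
Since RoughElec is critical, the +4 change carries straight to that chain (now 27 weeks).
That remains the longest chain; total 27 weeks.

27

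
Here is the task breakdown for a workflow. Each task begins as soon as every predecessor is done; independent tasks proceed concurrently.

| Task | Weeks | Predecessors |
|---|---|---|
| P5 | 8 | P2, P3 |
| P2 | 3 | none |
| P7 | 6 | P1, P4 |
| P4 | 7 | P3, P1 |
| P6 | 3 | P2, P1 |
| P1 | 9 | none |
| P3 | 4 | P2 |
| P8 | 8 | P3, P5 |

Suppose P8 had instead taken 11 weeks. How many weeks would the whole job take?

As given, the longest chain is P2→P3→P5→P8 = 3+4+8+8 = 23, so the finish is 23 weeks.
P8 is on the critical path; changing it to 11 makes that path 26 weeks.
That remains the longest chain; total 26 weeks.

26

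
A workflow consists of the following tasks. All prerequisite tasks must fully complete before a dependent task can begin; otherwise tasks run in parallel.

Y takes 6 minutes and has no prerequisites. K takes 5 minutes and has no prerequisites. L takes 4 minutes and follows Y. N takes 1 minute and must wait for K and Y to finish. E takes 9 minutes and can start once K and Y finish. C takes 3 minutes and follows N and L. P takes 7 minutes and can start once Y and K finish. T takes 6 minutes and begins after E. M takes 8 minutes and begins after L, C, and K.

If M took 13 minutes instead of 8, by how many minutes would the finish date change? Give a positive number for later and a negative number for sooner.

5

Baseline: Y→L→C→M = 6+4+3+8 = 21 → 21 minutes.
M lies on that path, so at 13 minutes the path becomes 26 minutes.
The critical path is still Y→L→C→M; finish is now 26 minutes.
Change in finish: 26 − 21 = +5 minutes.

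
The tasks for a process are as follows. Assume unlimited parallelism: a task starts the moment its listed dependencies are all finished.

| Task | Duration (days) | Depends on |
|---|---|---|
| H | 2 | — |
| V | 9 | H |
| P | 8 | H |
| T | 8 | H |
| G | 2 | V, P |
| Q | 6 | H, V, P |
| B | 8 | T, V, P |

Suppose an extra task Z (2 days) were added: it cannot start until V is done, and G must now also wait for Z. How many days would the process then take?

Originally the process takes 19 days.
With Z inserted, G now waits for max(V, P, Z).
New critical path: H→V→B = 2+9+8 = 19 ⇒ 19 days.

19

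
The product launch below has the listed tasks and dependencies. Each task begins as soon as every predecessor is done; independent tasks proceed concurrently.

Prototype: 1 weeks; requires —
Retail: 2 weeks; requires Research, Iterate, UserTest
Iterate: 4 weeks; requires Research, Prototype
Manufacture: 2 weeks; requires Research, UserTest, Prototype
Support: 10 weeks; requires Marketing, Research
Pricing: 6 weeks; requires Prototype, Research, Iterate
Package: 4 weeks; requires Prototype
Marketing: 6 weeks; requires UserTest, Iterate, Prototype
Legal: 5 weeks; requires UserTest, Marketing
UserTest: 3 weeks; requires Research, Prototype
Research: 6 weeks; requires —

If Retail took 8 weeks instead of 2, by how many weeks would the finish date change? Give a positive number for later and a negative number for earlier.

0

The binding path is Research→Iterate→Marketing→Support = 6+4+6+10 = 26; finish at 26 weeks.
Retail has 14 weeks of float (longest path through it is 12).
No other chain overtakes it, so the finish is 26 weeks.
Change in finish: 26 − 26 = +0 weeks.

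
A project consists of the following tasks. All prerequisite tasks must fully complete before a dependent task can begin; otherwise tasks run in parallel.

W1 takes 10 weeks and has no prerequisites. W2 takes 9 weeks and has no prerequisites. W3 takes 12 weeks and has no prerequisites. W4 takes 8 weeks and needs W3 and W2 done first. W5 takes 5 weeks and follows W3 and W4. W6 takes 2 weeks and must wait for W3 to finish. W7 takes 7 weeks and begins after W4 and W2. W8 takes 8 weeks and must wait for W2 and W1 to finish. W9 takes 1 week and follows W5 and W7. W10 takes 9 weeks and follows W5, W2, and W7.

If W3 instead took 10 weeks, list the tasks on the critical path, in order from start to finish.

W3, W4, W7, W10

As given, the longest chain is W3→W4→W7→W10 = 12+8+7+9 = 36, so the finish is 36 weeks.
W3 lies on that path, so at 10 weeks the path becomes 34 weeks.
That remains the longest chain; total 34 weeks.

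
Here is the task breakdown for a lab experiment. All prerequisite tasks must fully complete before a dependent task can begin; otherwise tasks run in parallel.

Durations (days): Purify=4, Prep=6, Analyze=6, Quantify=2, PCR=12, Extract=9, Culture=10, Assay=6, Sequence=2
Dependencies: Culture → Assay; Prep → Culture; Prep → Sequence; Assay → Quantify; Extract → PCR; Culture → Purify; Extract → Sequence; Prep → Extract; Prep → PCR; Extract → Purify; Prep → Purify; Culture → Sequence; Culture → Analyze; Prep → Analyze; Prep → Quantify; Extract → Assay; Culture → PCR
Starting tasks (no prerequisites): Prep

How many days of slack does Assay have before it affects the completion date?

4

Prep→Culture→PCR = 6+10+12 = 28 sets the makespan at 28 days.
The longest chain containing Assay totals 24 days.
So Assay can slip 26 − 22 = 4 days.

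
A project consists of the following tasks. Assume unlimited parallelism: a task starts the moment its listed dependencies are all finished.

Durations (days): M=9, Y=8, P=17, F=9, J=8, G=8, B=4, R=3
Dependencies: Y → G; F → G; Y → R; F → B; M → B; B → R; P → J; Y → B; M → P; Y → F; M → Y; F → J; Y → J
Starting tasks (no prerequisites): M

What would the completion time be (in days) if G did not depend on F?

With the dependency in place, M→Y→F→J = 9+8+9+8 = 34 sets the finish at 34 days.
Without F→G, G's earliest start moves from 26 to 17.
After: M→Y→F→J = 9+8+9+8 = 34 → 34 days.

34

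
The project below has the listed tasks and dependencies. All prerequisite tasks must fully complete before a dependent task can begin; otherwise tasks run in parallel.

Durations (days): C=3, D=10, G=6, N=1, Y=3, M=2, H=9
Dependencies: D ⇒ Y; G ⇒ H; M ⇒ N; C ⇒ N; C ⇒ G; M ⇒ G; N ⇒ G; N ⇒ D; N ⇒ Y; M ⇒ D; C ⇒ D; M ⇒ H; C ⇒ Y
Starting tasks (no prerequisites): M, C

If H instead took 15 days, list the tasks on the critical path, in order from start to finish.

C, N, G, H

Critical path before the change: C→N→G→H = 3+1+6+9 = 19 giving 19 days.
H lies on that path, so at 15 days the path becomes 25 days.
No other chain overtakes it, so the finish is 25 days.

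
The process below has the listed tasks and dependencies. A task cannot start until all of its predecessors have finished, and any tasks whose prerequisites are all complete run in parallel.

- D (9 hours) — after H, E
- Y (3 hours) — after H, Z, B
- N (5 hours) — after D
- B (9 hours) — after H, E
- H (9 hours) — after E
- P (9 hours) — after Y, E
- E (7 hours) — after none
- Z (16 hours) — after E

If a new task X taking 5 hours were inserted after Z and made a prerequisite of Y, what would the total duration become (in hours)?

Originally the schedule takes 37 hours.
With X inserted, Y now waits for max(H, Z, B, X).
New critical path: E→Z→X→Y→P = 7+16+5+3+9 = 40 ⇒ 40 hours.

40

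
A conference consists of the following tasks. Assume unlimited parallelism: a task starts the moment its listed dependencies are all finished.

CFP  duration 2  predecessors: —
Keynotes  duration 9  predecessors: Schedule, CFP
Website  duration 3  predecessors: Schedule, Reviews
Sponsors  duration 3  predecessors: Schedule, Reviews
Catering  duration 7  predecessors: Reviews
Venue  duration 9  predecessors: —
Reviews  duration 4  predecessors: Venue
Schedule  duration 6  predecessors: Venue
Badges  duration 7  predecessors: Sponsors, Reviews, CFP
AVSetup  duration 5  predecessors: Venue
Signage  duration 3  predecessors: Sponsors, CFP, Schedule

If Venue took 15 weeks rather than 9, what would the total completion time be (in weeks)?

31

Actual critical path: Venue→Schedule→Sponsors→Badges = 9+6+3+7 = 25 ⇒ 25 weeks.
Venue lies on that path, so at 15 weeks the path becomes 31 weeks.
That remains the longest chain; total 31 weeks.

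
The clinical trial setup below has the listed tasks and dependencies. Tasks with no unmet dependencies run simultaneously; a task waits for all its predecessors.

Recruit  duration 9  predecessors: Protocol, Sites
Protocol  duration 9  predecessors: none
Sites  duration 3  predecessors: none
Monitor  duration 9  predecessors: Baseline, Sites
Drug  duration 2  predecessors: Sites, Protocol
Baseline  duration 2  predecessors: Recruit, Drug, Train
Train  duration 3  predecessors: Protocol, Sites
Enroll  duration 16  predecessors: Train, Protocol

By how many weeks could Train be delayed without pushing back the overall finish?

1

Critical path: Protocol→Recruit→Baseline→Monitor = 9+9+2+9 = 29, so the finish is 29 weeks.
The longest chain containing Train totals 28 weeks.
Slack of Train = 10 − 9 = 1 week.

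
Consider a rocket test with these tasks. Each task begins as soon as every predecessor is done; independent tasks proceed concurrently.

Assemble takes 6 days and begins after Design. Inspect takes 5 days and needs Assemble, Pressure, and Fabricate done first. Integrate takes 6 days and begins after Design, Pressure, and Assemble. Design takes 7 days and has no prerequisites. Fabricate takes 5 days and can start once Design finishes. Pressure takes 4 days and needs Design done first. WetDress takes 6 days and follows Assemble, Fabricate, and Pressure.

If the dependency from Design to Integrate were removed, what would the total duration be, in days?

With the dependency in place, Design→Assemble→WetDress = 7+6+6 = 19 sets the finish at 19 days.
Dropping Design→Integrate doesn't change Integrate's earliest start (13); another predecessor still binds.
The longest chain is now Design→Assemble→WetDress = 7+6+6 = 19, so the project takes 19 days.

19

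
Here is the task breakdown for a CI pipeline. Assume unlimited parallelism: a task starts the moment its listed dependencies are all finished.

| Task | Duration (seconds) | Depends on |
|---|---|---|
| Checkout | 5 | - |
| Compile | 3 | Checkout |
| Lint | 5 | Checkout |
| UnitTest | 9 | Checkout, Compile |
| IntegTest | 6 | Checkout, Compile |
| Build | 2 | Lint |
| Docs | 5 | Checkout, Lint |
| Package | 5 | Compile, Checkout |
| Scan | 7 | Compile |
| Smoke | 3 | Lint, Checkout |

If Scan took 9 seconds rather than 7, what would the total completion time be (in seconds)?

17

Critical path before the change: Checkout→Compile→UnitTest = 5+3+9 = 17 giving 17 seconds.
Scan has 2 seconds of float (longest path through it is 15).
The critical path is still Checkout→Compile→UnitTest; finish is now 17 seconds.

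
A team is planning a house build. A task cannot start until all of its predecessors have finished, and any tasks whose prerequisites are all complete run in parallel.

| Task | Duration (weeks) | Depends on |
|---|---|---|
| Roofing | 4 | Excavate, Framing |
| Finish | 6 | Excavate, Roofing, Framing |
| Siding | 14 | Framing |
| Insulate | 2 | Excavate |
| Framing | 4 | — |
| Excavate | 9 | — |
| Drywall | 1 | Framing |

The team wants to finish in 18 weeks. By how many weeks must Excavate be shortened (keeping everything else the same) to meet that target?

1

Current finish: 19 weeks; target: 18.
Excavate is on every critical path, so each week cut from Excavate cuts the finish by one (this holds down to a finish of 18).
Need 19 − 18 = 1 week off Excavate → Excavate becomes 8 weeks, finish becomes 18.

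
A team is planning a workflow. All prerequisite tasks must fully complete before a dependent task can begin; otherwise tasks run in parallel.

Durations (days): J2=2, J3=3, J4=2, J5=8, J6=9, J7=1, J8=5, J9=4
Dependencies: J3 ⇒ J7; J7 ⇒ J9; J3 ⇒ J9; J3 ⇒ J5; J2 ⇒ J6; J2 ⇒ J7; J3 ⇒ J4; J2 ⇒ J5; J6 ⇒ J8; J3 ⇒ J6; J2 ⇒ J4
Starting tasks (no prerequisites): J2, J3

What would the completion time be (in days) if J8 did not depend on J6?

Before: longest chain J3→J6→J8 = 3+9+5 = 17, finish 17.
Without J6→J8, J8's earliest start moves from 12 to 0.
After: J3→J6 = 3+9 = 12 → 12 days.

12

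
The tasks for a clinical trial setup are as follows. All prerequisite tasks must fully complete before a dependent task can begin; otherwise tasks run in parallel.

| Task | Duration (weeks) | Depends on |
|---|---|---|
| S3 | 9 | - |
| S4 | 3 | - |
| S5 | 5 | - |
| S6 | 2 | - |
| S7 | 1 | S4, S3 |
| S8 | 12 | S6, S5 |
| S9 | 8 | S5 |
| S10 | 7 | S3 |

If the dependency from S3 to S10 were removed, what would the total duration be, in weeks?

With the dependency in place, S5→S8 = 5+12 = 17 sets the finish at 17 weeks.
Without S3→S10, S10's earliest start moves from 9 to 0.
After: S5→S8 = 5+12 = 17 → 17 weeks.

17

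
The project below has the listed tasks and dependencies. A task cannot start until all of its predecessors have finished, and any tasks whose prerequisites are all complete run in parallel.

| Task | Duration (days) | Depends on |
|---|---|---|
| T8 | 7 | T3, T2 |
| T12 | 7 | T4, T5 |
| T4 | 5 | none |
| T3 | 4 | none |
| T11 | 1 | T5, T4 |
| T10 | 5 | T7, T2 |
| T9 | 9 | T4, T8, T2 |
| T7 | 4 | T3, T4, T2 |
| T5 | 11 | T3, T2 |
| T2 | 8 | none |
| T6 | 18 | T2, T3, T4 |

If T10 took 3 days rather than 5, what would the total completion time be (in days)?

26

Baseline: T2→T5→T12 = 8+11+7 = 26 → 26 days.
T10 has 9 days of float (longest path through it is 17).
No other chain overtakes it, so the finish is 26 days.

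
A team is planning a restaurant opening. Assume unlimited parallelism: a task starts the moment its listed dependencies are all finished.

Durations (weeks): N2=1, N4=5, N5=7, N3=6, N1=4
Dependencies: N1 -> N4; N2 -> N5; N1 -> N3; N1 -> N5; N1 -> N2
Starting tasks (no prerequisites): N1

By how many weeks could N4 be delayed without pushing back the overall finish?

3

N1→N2→N5 = 4+1+7 = 12 sets the makespan at 12 weeks.
The longest chain containing N4 totals 9 weeks.
So N4 can slip 12 − 9 = 3 weeks.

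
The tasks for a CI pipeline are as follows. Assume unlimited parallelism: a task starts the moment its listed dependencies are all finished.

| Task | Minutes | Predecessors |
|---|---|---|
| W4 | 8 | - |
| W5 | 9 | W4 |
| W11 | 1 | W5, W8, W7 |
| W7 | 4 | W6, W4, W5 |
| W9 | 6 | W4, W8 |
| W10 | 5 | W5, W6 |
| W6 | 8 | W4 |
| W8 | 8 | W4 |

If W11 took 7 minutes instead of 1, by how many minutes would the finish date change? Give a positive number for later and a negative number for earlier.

As given, the longest chain is W4→W5→W7→W11 = 8+9+4+1 = 22, so the finish is 22 minutes.
W11 lies on that path, so at 7 minutes the path becomes 28 minutes.
The critical path is still W4→W5→W7→W11; finish is now 28 minutes.
Change in finish: 28 − 22 = +6 minutes.

6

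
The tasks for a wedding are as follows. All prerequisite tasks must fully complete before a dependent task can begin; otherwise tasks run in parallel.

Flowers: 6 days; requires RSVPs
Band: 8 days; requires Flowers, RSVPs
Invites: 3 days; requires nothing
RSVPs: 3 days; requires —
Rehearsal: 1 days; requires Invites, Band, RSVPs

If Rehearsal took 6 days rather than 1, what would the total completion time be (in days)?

23

As given, the longest chain is RSVPs→Flowers→Band→Rehearsal = 3+6+8+1 = 18, so the finish is 18 days.
Rehearsal lies on that path, so at 6 days the path becomes 23 days.
The critical path is still RSVPs→Flowers→Band→Rehearsal; finish is now 23 days.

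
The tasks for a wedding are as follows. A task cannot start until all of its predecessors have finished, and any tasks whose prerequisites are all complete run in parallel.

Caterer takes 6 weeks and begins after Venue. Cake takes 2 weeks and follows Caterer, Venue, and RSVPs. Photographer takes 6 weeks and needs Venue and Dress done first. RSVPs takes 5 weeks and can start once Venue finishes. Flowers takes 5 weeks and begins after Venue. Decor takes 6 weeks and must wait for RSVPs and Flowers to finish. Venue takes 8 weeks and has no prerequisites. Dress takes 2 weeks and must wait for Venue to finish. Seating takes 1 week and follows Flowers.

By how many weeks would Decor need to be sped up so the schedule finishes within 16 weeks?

3

Current finish: 19 weeks; target: 16.
Decor is on every critical path, so each week cut from Decor cuts the finish by one (this holds down to a finish of 16).
Need 19 − 16 = 3 weeks off Decor → Decor becomes 3 weeks, finish becomes 16.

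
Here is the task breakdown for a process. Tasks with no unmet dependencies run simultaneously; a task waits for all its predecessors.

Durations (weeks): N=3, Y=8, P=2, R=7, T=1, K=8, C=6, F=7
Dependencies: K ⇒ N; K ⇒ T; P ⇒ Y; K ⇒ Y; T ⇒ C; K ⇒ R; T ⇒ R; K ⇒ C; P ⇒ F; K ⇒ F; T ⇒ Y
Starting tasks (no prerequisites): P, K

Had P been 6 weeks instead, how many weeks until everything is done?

Critical path before the change: K→T→Y = 8+1+8 = 17 giving 17 weeks.
P is off the critical path — its longest chain is 10 weeks, giving 7 of slack.
No other chain overtakes it, so the finish is 17 weeks.

17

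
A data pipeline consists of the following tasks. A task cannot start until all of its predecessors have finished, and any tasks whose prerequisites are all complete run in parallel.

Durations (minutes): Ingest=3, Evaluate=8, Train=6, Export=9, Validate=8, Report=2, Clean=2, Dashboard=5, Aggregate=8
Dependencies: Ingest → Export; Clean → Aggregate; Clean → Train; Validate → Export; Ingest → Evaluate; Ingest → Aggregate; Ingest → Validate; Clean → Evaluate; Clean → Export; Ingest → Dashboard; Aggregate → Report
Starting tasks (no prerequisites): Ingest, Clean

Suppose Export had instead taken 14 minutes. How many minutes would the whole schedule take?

Actual critical path: Ingest→Validate→Export = 3+8+9 = 20 ⇒ 20 minutes.
Since Export is critical, the +5 change carries straight to that chain (now 25 minutes).
No other chain overtakes it, so the finish is 25 minutes.

25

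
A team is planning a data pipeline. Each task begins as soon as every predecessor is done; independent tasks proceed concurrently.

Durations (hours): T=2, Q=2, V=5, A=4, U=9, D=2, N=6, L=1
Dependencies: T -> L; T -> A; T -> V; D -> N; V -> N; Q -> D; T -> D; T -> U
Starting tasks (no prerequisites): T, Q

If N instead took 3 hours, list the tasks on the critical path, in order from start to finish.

T, U

Actual critical path: T→V→N = 2+5+6 = 13 ⇒ 13 hours.
Since N is critical, the -3 change carries straight to that chain (now 10 hours).
Now T→U = 2+9 = 11 is longest, so the finish becomes 11 hours.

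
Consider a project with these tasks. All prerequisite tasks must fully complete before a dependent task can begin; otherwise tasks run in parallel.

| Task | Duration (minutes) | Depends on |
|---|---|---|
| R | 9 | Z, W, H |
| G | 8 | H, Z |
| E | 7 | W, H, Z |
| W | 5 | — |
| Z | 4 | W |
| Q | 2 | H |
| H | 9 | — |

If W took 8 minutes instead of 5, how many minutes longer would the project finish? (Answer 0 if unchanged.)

3

As given, the longest chain is W→Z→R = 5+4+9 = 18, so the finish is 18 minutes.
Since W is critical, the +3 change carries straight to that chain (now 21 minutes).
No other chain overtakes it, so the finish is 21 minutes.
Change in finish: 21 − 18 = +3 minutes.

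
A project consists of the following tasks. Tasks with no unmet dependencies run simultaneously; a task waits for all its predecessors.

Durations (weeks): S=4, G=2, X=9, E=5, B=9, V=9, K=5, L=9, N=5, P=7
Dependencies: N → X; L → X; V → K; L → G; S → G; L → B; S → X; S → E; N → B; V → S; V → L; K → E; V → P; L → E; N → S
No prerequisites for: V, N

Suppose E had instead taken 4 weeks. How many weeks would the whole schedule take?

27

Critical path before the change: V→L→B = 9+9+9 = 27 giving 27 weeks.
E has 4 weeks of float (longest path through it is 23).
That remains the longest chain; total 27 weeks.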